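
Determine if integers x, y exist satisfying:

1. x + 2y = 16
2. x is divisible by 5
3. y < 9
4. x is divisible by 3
Yes

Take x = 0, y = 8. Substituting into each constraint:
  (1) 0 + 2(8) = 16 ✓
  (2) 0 = 5 × 0, remainder 0 ✓
  (3) 8 < 9 ✓
  (4) 0 = 3 × 0, remainder 0 ✓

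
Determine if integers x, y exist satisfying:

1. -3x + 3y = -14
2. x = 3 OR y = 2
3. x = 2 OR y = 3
No

Even the single constraint (-3x + 3y = -14) is infeasible over the integers.

  - -3x + 3y = -14: every term on the left is divisible by 3, so the LHS ≡ 0 (mod 3), but the RHS -14 is not — no integer solution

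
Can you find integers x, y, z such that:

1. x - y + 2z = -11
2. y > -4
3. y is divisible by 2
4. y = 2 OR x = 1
Yes

Take x = 1, y = 0, z = -6. Substituting into each constraint:
  (1) 1 + 0 + 2(-6) = -11 ✓
  (2) 0 > -4 ✓
  (3) 0 = 2 × 0, remainder 0 ✓
  (4) x = 1, target 1 ✓ (second branch holds)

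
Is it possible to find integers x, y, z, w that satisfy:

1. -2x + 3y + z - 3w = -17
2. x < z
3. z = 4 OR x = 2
Yes

Take x = 2, y = -6, z = 5, w = 0. Substituting into each constraint:
  (1) -2(2) + 3(-6) + 5 - 3(0) = -17 ✓
  (2) 2 < 5 ✓
  (3) x = 2, target 2 ✓ (second branch holds)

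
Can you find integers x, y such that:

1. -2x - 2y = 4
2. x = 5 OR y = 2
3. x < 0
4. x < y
Yes

Take x = -4, y = 2. Substituting into each constraint:
  (1) -2(-4) - 2(2) = 4 ✓
  (2) y = 2, target 2 ✓ (second branch holds)
  (3) -4 < 0 ✓
  (4) -4 < 2 ✓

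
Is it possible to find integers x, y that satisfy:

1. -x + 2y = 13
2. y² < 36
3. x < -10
Yes

Take x = -11, y = 1. Substituting into each constraint:
  (1) 11 + 2(1) = 13 ✓
  (2) y² = (1)² = 1, and 1 < 36 ✓
  (3) -11 < -10 ✓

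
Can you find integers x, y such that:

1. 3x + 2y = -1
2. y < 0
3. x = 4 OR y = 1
No

The full constraint system is jointly infeasible over the integers. Each constraint and what it forces:

  - 3x + 2y = -1: is a linear equation tying the variables together
  - y < 0: bounds one variable relative to a constant
  - x = 4 OR y = 1: forces a choice: either x = 4 or y = 1

Split on the disjunction (x = 4 OR y = 1):
  • If x = 4: with x = 4, every remaining term of the linear equation is divisible by 2, so the left side is ≡ 0 (mod 2); but the right side -13 ≡ 1 (mod 2). No integers can satisfy it.
  • If y = 1: this contradicts the bound y ≤ -1.
Both branches are infeasible, so the system has no integer solution.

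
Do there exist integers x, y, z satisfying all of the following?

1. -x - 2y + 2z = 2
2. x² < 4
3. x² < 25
Yes

Take x = 0, y = 0, z = 1. Substituting into each constraint:
  (1) 0 - 2(0) + 2(1) = 2 ✓
  (2) x² = (0)² = 0, and 0 < 4 ✓
  (3) x² = (0)² = 0, and 0 < 25 ✓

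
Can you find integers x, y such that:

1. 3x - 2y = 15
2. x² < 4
Yes

Take x = -1, y = -9. Substituting into each constraint:
  (1) 3(-1) - 2(-9) = 15 ✓
  (2) x² = (-1)² = 1, and 1 < 4 ✓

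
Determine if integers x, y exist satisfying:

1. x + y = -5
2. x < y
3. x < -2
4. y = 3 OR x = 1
Yes

Take x = -8, y = 3. Substituting into each constraint:
  (1) (-8) + 3 = -5 ✓
  (2) -8 < 3 ✓
  (3) -8 < -2 ✓
  (4) y = 3, target 3 ✓ (first branch holds)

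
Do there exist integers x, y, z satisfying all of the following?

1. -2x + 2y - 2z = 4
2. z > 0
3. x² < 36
Yes

Take x = 0, y = 3, z = 1. Substituting into each constraint:
  (1) -2(0) + 2(3) - 2(1) = 4 ✓
  (2) 1 > 0 ✓
  (3) x² = (0)² = 0, and 0 < 36 ✓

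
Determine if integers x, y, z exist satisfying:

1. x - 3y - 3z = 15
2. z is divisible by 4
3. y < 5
Yes

Take x = 15, y = 0, z = 0. Substituting into each constraint:
  (1) 15 - 3(0) - 3(0) = 15 ✓
  (2) 0 = 4 × 0, remainder 0 ✓
  (3) 0 < 5 ✓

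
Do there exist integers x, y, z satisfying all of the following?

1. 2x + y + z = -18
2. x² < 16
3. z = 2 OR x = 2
Yes

Take x = 2, y = 0, z = -22. Substituting into each constraint:
  (1) 2(2) + 0 + (-22) = -18 ✓
  (2) x² = (2)² = 4, and 4 < 16 ✓
  (3) x = 2, target 2 ✓ (second branch holds)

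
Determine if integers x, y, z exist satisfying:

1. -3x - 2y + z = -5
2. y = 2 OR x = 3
Yes

Take x = 0, y = 2, z = -1. Substituting into each constraint:
  (1) -3(0) - 2(2) + (-1) = -5 ✓
  (2) y = 2, target 2 ✓ (first branch holds)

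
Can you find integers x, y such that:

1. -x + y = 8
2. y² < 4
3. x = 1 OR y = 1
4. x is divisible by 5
No

A contradictory subset is {-x + y = 8, x = 1 OR y = 1, x is divisible by 5}. No integer assignment can satisfy these jointly:

  - -x + y = 8: is a linear equation tying the variables together
  - x = 1 OR y = 1: forces a choice: either x = 1 or y = 1
  - x is divisible by 5: restricts x to multiples of 5

Split on the disjunction (x = 1 OR y = 1):
  • If x = 1: this contradicts the divisibility constraint — 1 is not a multiple of 5.
  • If y = 1: with y = 1, writing x = 5x', every remaining term of the linear equation is divisible by 5, so the left side is ≡ 0 (mod 5); but the right side 7 ≡ 2 (mod 5). No integers can satisfy it.
Both branches are infeasible, so the system has no integer solution.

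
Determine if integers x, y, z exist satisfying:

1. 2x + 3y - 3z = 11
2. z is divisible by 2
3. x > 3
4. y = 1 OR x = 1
Yes

Take x = 4, y = 1, z = 0. Substituting into each constraint:
  (1) 2(4) + 3(1) - 3(0) = 11 ✓
  (2) 0 = 2 × 0, remainder 0 ✓
  (3) 4 > 3 ✓
  (4) y = 1, target 1 ✓ (first branch holds)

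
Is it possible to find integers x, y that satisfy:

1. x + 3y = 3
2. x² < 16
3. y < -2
No

The full constraint system is jointly infeasible over the integers. Each constraint and what it forces:

  - x + 3y = 3: is a linear equation tying the variables together
  - x² < 16: restricts x to |x| ≤ 3
  - y < -2: bounds one variable relative to a constant

Range argument: with x ∈ [-3, 3], y ∈ [−∞, -3], the left side of the equation is at most -6, but the right side is 3 > -6. No integer solution exists.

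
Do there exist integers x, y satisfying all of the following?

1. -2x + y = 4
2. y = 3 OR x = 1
Yes

Take x = 1, y = 6. Substituting into each constraint:
  (1) -2(1) + 6 = 4 ✓
  (2) x = 1, target 1 ✓ (second branch holds)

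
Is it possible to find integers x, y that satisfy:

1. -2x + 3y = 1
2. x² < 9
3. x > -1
Yes

Take x = 1, y = 1. Substituting into each constraint:
  (1) -2(1) + 3(1) = 1 ✓
  (2) x² = (1)² = 1, and 1 < 9 ✓
  (3) 1 > -1 ✓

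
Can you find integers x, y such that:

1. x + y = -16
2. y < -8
Yes

Take x = -7, y = -9. Substituting into each constraint:
  (1) (-7) + (-9) = -16 ✓
  (2) -9 < -8 ✓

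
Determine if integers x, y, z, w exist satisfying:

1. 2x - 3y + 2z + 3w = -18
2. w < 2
Yes

Take x = 0, y = 6, z = 0, w = 0. Substituting into each constraint:
  (1) 2(0) - 3(6) + 2(0) + 3(0) = -18 ✓
  (2) 0 < 2 ✓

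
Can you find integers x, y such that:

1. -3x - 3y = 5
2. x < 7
No

Even the single constraint (-3x - 3y = 5) is infeasible over the integers.

  - -3x - 3y = 5: every term on the left is divisible by 3, so the LHS ≡ 0 (mod 3), but the RHS 5 is not — no integer solution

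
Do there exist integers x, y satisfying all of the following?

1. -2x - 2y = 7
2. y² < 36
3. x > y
No

Even the single constraint (-2x - 2y = 7) is infeasible over the integers.

  - -2x - 2y = 7: every term on the left is divisible by 2, so the LHS ≡ 0 (mod 2), but the RHS 7 is not — no integer solution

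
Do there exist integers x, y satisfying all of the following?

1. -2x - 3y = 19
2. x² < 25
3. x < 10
Yes

Take x = -2, y = -5. Substituting into each constraint:
  (1) -2(-2) - 3(-5) = 19 ✓
  (2) x² = (-2)² = 4, and 4 < 25 ✓
  (3) -2 < 10 ✓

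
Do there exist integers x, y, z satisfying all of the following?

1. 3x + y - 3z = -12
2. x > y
Yes

Take x = 1, y = 0, z = 5. Substituting into each constraint:
  (1) 3(1) + 0 - 3(5) = -12 ✓
  (2) 1 > 0 ✓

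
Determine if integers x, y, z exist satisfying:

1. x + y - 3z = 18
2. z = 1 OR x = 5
Yes

Take x = 5, y = 1, z = -4. Substituting into each constraint:
  (1) 5 + 1 - 3(-4) = 18 ✓
  (2) x = 5, target 5 ✓ (second branch holds)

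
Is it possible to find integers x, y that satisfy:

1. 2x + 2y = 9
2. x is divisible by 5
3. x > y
No

Even the single constraint (2x + 2y = 9) is infeasible over the integers.

  - 2x + 2y = 9: every term on the left is divisible by 2, so the LHS ≡ 0 (mod 2), but the RHS 9 is not — no integer solution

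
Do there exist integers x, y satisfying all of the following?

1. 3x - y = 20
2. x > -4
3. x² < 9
Yes

Take x = 0, y = -20. Substituting into each constraint:
  (1) 3(0) + 20 = 20 ✓
  (2) 0 > -4 ✓
  (3) x² = (0)² = 0, and 0 < 9 ✓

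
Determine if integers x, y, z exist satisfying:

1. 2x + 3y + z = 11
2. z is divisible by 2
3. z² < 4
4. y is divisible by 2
No

A contradictory subset is {2x + 3y + z = 11, z is divisible by 2, y is divisible by 2}. No integer assignment can satisfy these jointly:

  - 2x + 3y + z = 11: is a linear equation tying the variables together
  - z is divisible by 2: restricts z to multiples of 2
  - y is divisible by 2: restricts y to multiples of 2

Modular obstruction: writing y = 2y' and writing z = 2z', every remaining term of the linear equation is divisible by 2, so the left side is ≡ 0 (mod 2); but the right side 11 ≡ 1 (mod 2). No integers can satisfy it.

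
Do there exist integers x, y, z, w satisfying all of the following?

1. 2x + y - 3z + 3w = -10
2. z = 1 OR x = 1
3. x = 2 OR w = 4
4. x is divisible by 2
Yes

Take x = 2, y = -2, z = 1, w = -3. Substituting into each constraint:
  (1) 2(2) + (-2) - 3(1) + 3(-3) = -10 ✓
  (2) z = 1, target 1 ✓ (first branch holds)
  (3) x = 2, target 2 ✓ (first branch holds)
  (4) 2 = 2 × 1, remainder 0 ✓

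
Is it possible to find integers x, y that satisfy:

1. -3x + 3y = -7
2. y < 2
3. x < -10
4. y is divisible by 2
No

Even the single constraint (-3x + 3y = -7) is infeasible over the integers.

  - -3x + 3y = -7: every term on the left is divisible by 3, so the LHS ≡ 0 (mod 3), but the RHS -7 is not — no integer solution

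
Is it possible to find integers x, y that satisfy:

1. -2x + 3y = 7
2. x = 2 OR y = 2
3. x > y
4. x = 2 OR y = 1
No

A contradictory subset is {-2x + 3y = 7, x = 2 OR y = 2, x > y}. No integer assignment can satisfy these jointly:

  - -2x + 3y = 7: is a linear equation tying the variables together
  - x = 2 OR y = 2: forces a choice: either x = 2 or y = 2
  - x > y: bounds one variable relative to another variable

Split on the disjunction (x = 2 OR y = 2):
  • If x = 2: with x = 2, every remaining term of the linear equation is divisible by 3, so the left side is ≡ 0 (mod 3); but the right side 11 ≡ 2 (mod 3). No integers can satisfy it.
  • If y = 2: with y = 2, every remaining term of the linear equation is divisible by 2, so the left side is ≡ 0 (mod 2); but the right side 1 ≡ 1 (mod 2). No integers can satisfy it.
Both branches are infeasible, so the system has no integer solution.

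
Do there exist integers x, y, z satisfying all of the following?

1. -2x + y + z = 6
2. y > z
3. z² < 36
Yes

Take x = -2, y = 2, z = 0. Substituting into each constraint:
  (1) -2(-2) + 2 + 0 = 6 ✓
  (2) 2 > 0 ✓
  (3) z² = (0)² = 0, and 0 < 36 ✓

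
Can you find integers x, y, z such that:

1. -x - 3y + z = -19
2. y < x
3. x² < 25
Yes

Take x = 0, y = -1, z = -22. Substituting into each constraint:
  (1) 0 - 3(-1) + (-22) = -19 ✓
  (2) -1 < 0 ✓
  (3) x² = (0)² = 0, and 0 < 25 ✓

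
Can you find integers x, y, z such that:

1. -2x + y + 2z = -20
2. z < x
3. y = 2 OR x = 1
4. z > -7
Yes

Take x = 11, y = 2, z = 0. Substituting into each constraint:
  (1) -2(11) + 2 + 2(0) = -20 ✓
  (2) 0 < 11 ✓
  (3) y = 2, target 2 ✓ (first branch holds)
  (4) 0 > -7 ✓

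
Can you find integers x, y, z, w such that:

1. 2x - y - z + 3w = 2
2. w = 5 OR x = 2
Yes

Take x = 2, y = 2, z = 0, w = 0. Substituting into each constraint:
  (1) 2(2) + (-2) + 0 + 3(0) = 2 ✓
  (2) x = 2, target 2 ✓ (second branch holds)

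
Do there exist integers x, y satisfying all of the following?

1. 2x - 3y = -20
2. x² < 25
Yes

Take x = -1, y = 6. Substituting into each constraint:
  (1) 2(-1) - 3(6) = -20 ✓
  (2) x² = (-1)² = 1, and 1 < 25 ✓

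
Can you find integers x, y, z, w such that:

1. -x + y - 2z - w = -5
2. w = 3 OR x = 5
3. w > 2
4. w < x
Yes

Take x = 4, y = 0, z = -1, w = 3. Substituting into each constraint:
  (1) (-4) + 0 - 2(-1) + (-3) = -5 ✓
  (2) w = 3, target 3 ✓ (first branch holds)
  (3) 3 > 2 ✓
  (4) 3 < 4 ✓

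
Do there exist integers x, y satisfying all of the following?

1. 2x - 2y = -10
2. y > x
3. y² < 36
Yes

Take x = -5, y = 0. Substituting into each constraint:
  (1) 2(-5) - 2(0) = -10 ✓
  (2) 0 > -5 ✓
  (3) y² = (0)² = 0, and 0 < 36 ✓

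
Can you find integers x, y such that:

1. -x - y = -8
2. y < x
Yes

Take x = 5, y = 3. Substituting into each constraint:
  (1) (-5) + (-3) = -8 ✓
  (2) 3 < 5 ✓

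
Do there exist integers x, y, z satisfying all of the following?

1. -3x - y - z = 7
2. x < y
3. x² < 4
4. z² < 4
No

The full constraint system is jointly infeasible over the integers. Each constraint and what it forces:

  - -3x - y - z = 7: is a linear equation tying the variables together
  - x < y: bounds one variable relative to another variable
  - x² < 4: restricts x to |x| ≤ 1
  - z² < 4: restricts z to |z| ≤ 1

Propagating the comparison: y > x and x ≥ -1 give y ≥ 0. Range argument: with x ∈ [-1, 1], y ∈ [0, ∞], z ∈ [-1, 1], the left side of the equation is at most 4, but the right side is 7 > 4. No integer solution exists.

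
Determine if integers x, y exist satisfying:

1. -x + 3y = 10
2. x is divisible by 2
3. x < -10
Yes

Take x = -16, y = -2. Substituting into each constraint:
  (1) 16 + 3(-2) = 10 ✓
  (2) -16 = 2 × -8, remainder 0 ✓
  (3) -16 < -10 ✓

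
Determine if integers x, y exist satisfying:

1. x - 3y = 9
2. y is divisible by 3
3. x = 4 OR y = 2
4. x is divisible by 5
No

A contradictory subset is {x - 3y = 9, y is divisible by 3, x = 4 OR y = 2}. No integer assignment can satisfy these jointly:

  - x - 3y = 9: is a linear equation tying the variables together
  - y is divisible by 3: restricts y to multiples of 3
  - x = 4 OR y = 2: forces a choice: either x = 4 or y = 2

Split on the disjunction (x = 4 OR y = 2):
  • If x = 4: with x = 4, writing y = 3y', every remaining term of the linear equation is divisible by 9, so the left side is ≡ 0 (mod 9); but the right side 5 ≡ 5 (mod 9). No integers can satisfy it.
  • If y = 2: this contradicts the divisibility constraint — 2 is not a multiple of 3.
Both branches are infeasible, so the system has no integer solution.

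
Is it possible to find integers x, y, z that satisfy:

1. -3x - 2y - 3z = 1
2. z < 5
Yes

Take x = -1, y = 1, z = 0. Substituting into each constraint:
  (1) -3(-1) - 2(1) - 3(0) = 1 ✓
  (2) 0 < 5 ✓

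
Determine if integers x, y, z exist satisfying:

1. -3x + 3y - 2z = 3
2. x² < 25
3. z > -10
Yes

Take x = 0, y = 1, z = 0. Substituting into each constraint:
  (1) -3(0) + 3(1) - 2(0) = 3 ✓
  (2) x² = (0)² = 0, and 0 < 25 ✓
  (3) 0 > -10 ✓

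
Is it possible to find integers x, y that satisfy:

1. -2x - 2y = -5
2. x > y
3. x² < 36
No

Even the single constraint (-2x - 2y = -5) is infeasible over the integers.

  - -2x - 2y = -5: every term on the left is divisible by 2, so the LHS ≡ 0 (mod 2), but the RHS -5 is not — no integer solution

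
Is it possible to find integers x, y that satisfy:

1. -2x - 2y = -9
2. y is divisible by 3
No

Even the single constraint (-2x - 2y = -9) is infeasible over the integers.

  - -2x - 2y = -9: every term on the left is divisible by 2, so the LHS ≡ 0 (mod 2), but the RHS -9 is not — no integer solution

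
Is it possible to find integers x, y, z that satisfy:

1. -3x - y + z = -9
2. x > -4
Yes

Take x = 0, y = 9, z = 0. Substituting into each constraint:
  (1) -3(0) + (-9) + 0 = -9 ✓
  (2) 0 > -4 ✓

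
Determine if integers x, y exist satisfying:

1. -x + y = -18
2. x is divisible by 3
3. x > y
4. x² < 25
Yes

Take x = 0, y = -18. Substituting into each constraint:
  (1) 0 + (-18) = -18 ✓
  (2) 0 = 3 × 0, remainder 0 ✓
  (3) 0 > -18 ✓
  (4) x² = (0)² = 0, and 0 < 25 ✓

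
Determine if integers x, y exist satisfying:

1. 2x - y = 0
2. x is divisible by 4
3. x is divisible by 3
Yes

Take x = 0, y = 0. Substituting into each constraint:
  (1) 2(0) + 0 = 0 ✓
  (2) 0 = 4 × 0, remainder 0 ✓
  (3) 0 = 3 × 0, remainder 0 ✓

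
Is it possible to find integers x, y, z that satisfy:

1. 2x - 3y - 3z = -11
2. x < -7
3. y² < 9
Yes

Take x = -10, y = 0, z = -3. Substituting into each constraint:
  (1) 2(-10) - 3(0) - 3(-3) = -11 ✓
  (2) -10 < -7 ✓
  (3) y² = (0)² = 0, and 0 < 9 ✓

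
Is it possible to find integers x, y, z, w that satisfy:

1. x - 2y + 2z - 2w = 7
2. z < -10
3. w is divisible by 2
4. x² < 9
Yes

Take x = 1, y = -14, z = -11, w = 0. Substituting into each constraint:
  (1) 1 - 2(-14) + 2(-11) - 2(0) = 7 ✓
  (2) -11 < -10 ✓
  (3) 0 = 2 × 0, remainder 0 ✓
  (4) x² = (1)² = 1, and 1 < 9 ✓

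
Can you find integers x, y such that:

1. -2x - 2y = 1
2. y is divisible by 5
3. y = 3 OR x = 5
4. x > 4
No

Even the single constraint (-2x - 2y = 1) is infeasible over the integers.

  - -2x - 2y = 1: every term on the left is divisible by 2, so the LHS ≡ 0 (mod 2), but the RHS 1 is not — no integer solution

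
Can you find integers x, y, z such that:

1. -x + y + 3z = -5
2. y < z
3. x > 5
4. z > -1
Yes

Take x = 8, y = 0, z = 1. Substituting into each constraint:
  (1) (-8) + 0 + 3(1) = -5 ✓
  (2) 0 < 1 ✓
  (3) 8 > 5 ✓
  (4) 1 > -1 ✓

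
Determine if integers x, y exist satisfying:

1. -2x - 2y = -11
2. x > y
No

Even the single constraint (-2x - 2y = -11) is infeasible over the integers.

  - -2x - 2y = -11: every term on the left is divisible by 2, so the LHS ≡ 0 (mod 2), but the RHS -11 is not — no integer solution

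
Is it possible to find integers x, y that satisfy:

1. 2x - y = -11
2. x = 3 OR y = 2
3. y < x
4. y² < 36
No

A contradictory subset is {2x - y = -11, x = 3 OR y = 2, y < x}. No integer assignment can satisfy these jointly:

  - 2x - y = -11: is a linear equation tying the variables together
  - x = 3 OR y = 2: forces a choice: either x = 3 or y = 2
  - y < x: bounds one variable relative to another variable

Split on the disjunction (x = 3 OR y = 2):
  • If x = 3: the equation forces y = 17, giving (x, y) = (3, 17), which violates x > y.
  • If y = 2: with y = 2, every remaining term of the linear equation is divisible by 2, so the left side is ≡ 0 (mod 2); but the right side -9 ≡ 1 (mod 2). No integers can satisfy it.
Both branches are infeasible, so the system has no integer solution.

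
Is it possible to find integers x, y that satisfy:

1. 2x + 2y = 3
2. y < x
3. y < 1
No

Even the single constraint (2x + 2y = 3) is infeasible over the integers.

  - 2x + 2y = 3: every term on the left is divisible by 2, so the LHS ≡ 0 (mod 2), but the RHS 3 is not — no integer solution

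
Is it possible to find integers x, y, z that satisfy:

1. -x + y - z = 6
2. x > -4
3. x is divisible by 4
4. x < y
Yes

Take x = 0, y = 1, z = -5. Substituting into each constraint:
  (1) 0 + 1 + 5 = 6 ✓
  (2) 0 > -4 ✓
  (3) 0 = 4 × 0, remainder 0 ✓
  (4) 0 < 1 ✓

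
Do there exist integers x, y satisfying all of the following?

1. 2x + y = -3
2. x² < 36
Yes

Take x = 0, y = -3. Substituting into each constraint:
  (1) 2(0) + (-3) = -3 ✓
  (2) x² = (0)² = 0, and 0 < 36 ✓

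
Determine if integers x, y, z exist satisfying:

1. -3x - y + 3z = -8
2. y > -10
Yes

Take x = 0, y = 2, z = -2. Substituting into each constraint:
  (1) -3(0) + (-2) + 3(-2) = -8 ✓
  (2) 2 > -10 ✓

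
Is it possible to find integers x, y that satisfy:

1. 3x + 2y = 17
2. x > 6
Yes

Take x = 7, y = -2. Substituting into each constraint:
  (1) 3(7) + 2(-2) = 17 ✓
  (2) 7 > 6 ✓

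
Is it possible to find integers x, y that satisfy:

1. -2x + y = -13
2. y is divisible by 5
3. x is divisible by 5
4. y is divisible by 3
No

A contradictory subset is {-2x + y = -13, y is divisible by 5, x is divisible by 5}. No integer assignment can satisfy these jointly:

  - -2x + y = -13: is a linear equation tying the variables together
  - y is divisible by 5: restricts y to multiples of 5
  - x is divisible by 5: restricts x to multiples of 5

Modular obstruction: writing x = 5x' and writing y = 5y', every remaining term of the linear equation is divisible by 5, so the left side is ≡ 0 (mod 5); but the right side -13 ≡ 2 (mod 5). No integers can satisfy it.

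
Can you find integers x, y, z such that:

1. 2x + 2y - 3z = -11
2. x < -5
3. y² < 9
Yes

Take x = -6, y = 2, z = 1. Substituting into each constraint:
  (1) 2(-6) + 2(2) - 3(1) = -11 ✓
  (2) -6 < -5 ✓
  (3) y² = (2)² = 4, and 4 < 9 ✓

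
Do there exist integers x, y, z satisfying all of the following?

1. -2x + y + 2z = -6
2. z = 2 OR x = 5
Yes

Take x = 5, y = 0, z = 2. Substituting into each constraint:
  (1) -2(5) + 0 + 2(2) = -6 ✓
  (2) z = 2, target 2 ✓ (first branch holds)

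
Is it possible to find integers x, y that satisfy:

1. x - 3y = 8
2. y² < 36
Yes

Take x = 2, y = -2. Substituting into each constraint:
  (1) 2 - 3(-2) = 8 ✓
  (2) y² = (-2)² = 4, and 4 < 36 ✓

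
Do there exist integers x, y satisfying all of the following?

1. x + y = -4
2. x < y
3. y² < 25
Yes

Take x = -3, y = -1. Substituting into each constraint:
  (1) (-3) + (-1) = -4 ✓
  (2) -3 < -1 ✓
  (3) y² = (-1)² = 1, and 1 < 25 ✓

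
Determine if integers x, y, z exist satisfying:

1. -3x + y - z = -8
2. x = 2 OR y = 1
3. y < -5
Yes

Take x = 2, y = -6, z = -4. Substituting into each constraint:
  (1) -3(2) + (-6) + 4 = -8 ✓
  (2) x = 2, target 2 ✓ (first branch holds)
  (3) -6 < -5 ✓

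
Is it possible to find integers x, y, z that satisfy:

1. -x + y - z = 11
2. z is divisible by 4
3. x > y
Yes

Take x = 0, y = -1, z = -12. Substituting into each constraint:
  (1) 0 + (-1) + 12 = 11 ✓
  (2) -12 = 4 × -3, remainder 0 ✓
  (3) 0 > -1 ✓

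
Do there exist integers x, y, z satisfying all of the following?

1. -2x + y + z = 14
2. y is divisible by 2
Yes

Take x = 0, y = 0, z = 14. Substituting into each constraint:
  (1) -2(0) + 0 + 14 = 14 ✓
  (2) 0 = 2 × 0, remainder 0 ✓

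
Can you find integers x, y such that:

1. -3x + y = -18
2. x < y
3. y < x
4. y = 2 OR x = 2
No

A contradictory subset is {x < y, y < x}. No integer assignment can satisfy these jointly:

  - x < y: bounds one variable relative to another variable
  - y < x: bounds one variable relative to another variable

Direct contradiction: y > x and x > y cannot both hold.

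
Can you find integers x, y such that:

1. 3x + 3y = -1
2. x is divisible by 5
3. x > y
No

Even the single constraint (3x + 3y = -1) is infeasible over the integers.

  - 3x + 3y = -1: every term on the left is divisible by 3, so the LHS ≡ 0 (mod 3), but the RHS -1 is not — no integer solution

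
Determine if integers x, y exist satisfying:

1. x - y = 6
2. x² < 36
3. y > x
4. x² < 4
No

A contradictory subset is {x - y = 6, y > x}. No integer assignment can satisfy these jointly:

  - x - y = 6: is a linear equation tying the variables together
  - y > x: bounds one variable relative to another variable

From the equation, x − y = 6, i.e. y − x = -6; but y > x requires y − x ≥ 1. Contradiction.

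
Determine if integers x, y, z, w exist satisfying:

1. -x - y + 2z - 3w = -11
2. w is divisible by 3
Yes

Take x = 0, y = 11, z = 0, w = 0. Substituting into each constraint:
  (1) 0 + (-11) + 2(0) - 3(0) = -11 ✓
  (2) 0 = 3 × 0, remainder 0 ✓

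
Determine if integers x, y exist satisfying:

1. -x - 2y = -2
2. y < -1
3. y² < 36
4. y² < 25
Yes

Take x = 6, y = -2. Substituting into each constraint:
  (1) (-6) - 2(-2) = -2 ✓
  (2) -2 < -1 ✓
  (3) y² = (-2)² = 4, and 4 < 36 ✓
  (4) y² = (-2)² = 4, and 4 < 25 ✓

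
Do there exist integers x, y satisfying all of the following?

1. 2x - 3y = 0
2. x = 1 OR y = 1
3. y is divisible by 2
No

A contradictory subset is {2x - 3y = 0, x = 1 OR y = 1}. No integer assignment can satisfy these jointly:

  - 2x - 3y = 0: is a linear equation tying the variables together
  - x = 1 OR y = 1: forces a choice: either x = 1 or y = 1

Split on the disjunction (x = 1 OR y = 1):
  • If x = 1: with x = 1, every remaining term of the linear equation is divisible by 3, so the left side is ≡ 0 (mod 3); but the right side -2 ≡ 1 (mod 3). No integers can satisfy it.
  • If y = 1: with y = 1, every remaining term of the linear equation is divisible by 2, so the left side is ≡ 0 (mod 2); but the right side 3 ≡ 1 (mod 2). No integers can satisfy it.
Both branches are infeasible, so the system has no integer solution.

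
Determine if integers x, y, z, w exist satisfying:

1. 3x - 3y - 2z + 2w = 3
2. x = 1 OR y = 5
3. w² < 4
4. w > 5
No

A contradictory subset is {w² < 4, w > 5}. No integer assignment can satisfy these jointly:

  - w² < 4: restricts w to |w| ≤ 1
  - w > 5: bounds one variable relative to a constant

Direct contradiction: the bounds on w require w ≥ 6 and w ≤ 1 simultaneously, which is empty.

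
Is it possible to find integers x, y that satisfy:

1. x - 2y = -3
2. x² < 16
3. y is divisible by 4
Yes

Take x = -3, y = 0. Substituting into each constraint:
  (1) (-3) - 2(0) = -3 ✓
  (2) x² = (-3)² = 9, and 9 < 16 ✓
  (3) 0 = 4 × 0, remainder 0 ✓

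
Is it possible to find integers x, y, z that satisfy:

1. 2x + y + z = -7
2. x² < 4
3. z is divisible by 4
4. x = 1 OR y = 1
Yes

Take x = 0, y = 1, z = -8. Substituting into each constraint:
  (1) 2(0) + 1 + (-8) = -7 ✓
  (2) x² = (0)² = 0, and 0 < 4 ✓
  (3) -8 = 4 × -2, remainder 0 ✓
  (4) y = 1, target 1 ✓ (second branch holds)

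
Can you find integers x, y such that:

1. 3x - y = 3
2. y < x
Yes

Take x = 0, y = -3. Substituting into each constraint:
  (1) 3(0) + 3 = 3 ✓
  (2) -3 < 0 ✓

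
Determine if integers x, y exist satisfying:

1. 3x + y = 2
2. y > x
Yes

Take x = 0, y = 2. Substituting into each constraint:
  (1) 3(0) + 2 = 2 ✓
  (2) 2 > 0 ✓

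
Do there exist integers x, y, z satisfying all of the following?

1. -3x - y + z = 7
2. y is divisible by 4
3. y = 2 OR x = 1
Yes

Take x = 1, y = 0, z = 10. Substituting into each constraint:
  (1) -3(1) + 0 + 10 = 7 ✓
  (2) 0 = 4 × 0, remainder 0 ✓
  (3) x = 1, target 1 ✓ (second branch holds)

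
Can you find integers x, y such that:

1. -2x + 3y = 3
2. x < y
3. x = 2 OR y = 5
No

The full constraint system is jointly infeasible over the integers. Each constraint and what it forces:

  - -2x + 3y = 3: is a linear equation tying the variables together
  - x < y: bounds one variable relative to another variable
  - x = 2 OR y = 5: forces a choice: either x = 2 or y = 5

Split on the disjunction (x = 2 OR y = 5):
  • If x = 2: with x = 2, every remaining term of the linear equation is divisible by 3, so the left side is ≡ 0 (mod 3); but the right side 7 ≡ 1 (mod 3). No integers can satisfy it.
  • If y = 5: the equation forces x = 6, giving (y, x) = (5, 6), which violates y > x.
Both branches are infeasible, so the system has no integer solution.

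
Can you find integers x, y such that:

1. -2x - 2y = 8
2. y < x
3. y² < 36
Yes

Take x = -1, y = -3. Substituting into each constraint:
  (1) -2(-1) - 2(-3) = 8 ✓
  (2) -3 < -1 ✓
  (3) y² = (-3)² = 9, and 9 < 36 ✓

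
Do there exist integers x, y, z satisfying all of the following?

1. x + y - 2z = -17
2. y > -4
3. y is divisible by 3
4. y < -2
Yes

Take x = 0, y = -3, z = 7. Substituting into each constraint:
  (1) 0 + (-3) - 2(7) = -17 ✓
  (2) -3 > -4 ✓
  (3) -3 = 3 × -1, remainder 0 ✓
  (4) -3 < -2 ✓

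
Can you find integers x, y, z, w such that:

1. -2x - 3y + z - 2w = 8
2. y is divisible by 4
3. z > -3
Yes

Take x = 0, y = 0, z = 8, w = 0. Substituting into each constraint:
  (1) -2(0) - 3(0) + 8 - 2(0) = 8 ✓
  (2) 0 = 4 × 0, remainder 0 ✓
  (3) 8 > -3 ✓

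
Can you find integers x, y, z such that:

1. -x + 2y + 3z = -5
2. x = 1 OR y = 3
Yes

Take x = 2, y = 3, z = -3. Substituting into each constraint:
  (1) (-2) + 2(3) + 3(-3) = -5 ✓
  (2) y = 3, target 3 ✓ (second branch holds)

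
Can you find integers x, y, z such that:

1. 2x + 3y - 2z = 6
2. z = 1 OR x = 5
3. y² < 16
Yes

Take x = 7, y = -2, z = 1. Substituting into each constraint:
  (1) 2(7) + 3(-2) - 2(1) = 6 ✓
  (2) z = 1, target 1 ✓ (first branch holds)
  (3) y² = (-2)² = 4, and 4 < 16 ✓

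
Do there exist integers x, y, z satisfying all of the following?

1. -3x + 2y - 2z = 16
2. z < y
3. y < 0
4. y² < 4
Yes

Take x = -4, y = -1, z = -3. Substituting into each constraint:
  (1) -3(-4) + 2(-1) - 2(-3) = 16 ✓
  (2) -3 < -1 ✓
  (3) -1 < 0 ✓
  (4) y² = (-1)² = 1, and 1 < 4 ✓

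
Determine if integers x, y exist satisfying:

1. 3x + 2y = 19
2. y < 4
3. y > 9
No

A contradictory subset is {y < 4, y > 9}. No integer assignment can satisfy these jointly:

  - y < 4: bounds one variable relative to a constant
  - y > 9: bounds one variable relative to a constant

Direct contradiction: the bounds on y require y ≥ 10 and y ≤ 3 simultaneously, which is empty.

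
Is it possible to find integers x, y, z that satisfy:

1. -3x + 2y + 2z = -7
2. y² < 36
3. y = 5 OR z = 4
Yes

Take x = 1, y = 5, z = -7. Substituting into each constraint:
  (1) -3(1) + 2(5) + 2(-7) = -7 ✓
  (2) y² = (5)² = 25, and 25 < 36 ✓
  (3) y = 5, target 5 ✓ (first branch holds)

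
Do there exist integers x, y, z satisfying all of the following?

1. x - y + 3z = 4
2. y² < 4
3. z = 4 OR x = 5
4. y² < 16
Yes

Take x = -9, y = -1, z = 4. Substituting into each constraint:
  (1) (-9) + 1 + 3(4) = 4 ✓
  (2) y² = (-1)² = 1, and 1 < 4 ✓
  (3) z = 4, target 4 ✓ (first branch holds)
  (4) y² = (-1)² = 1, and 1 < 16 ✓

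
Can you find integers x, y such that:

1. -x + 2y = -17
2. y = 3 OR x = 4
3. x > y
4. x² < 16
No

A contradictory subset is {-x + 2y = -17, y = 3 OR x = 4, x² < 16}. No integer assignment can satisfy these jointly:

  - -x + 2y = -17: is a linear equation tying the variables together
  - y = 3 OR x = 4: forces a choice: either y = 3 or x = 4
  - x² < 16: restricts x to |x| ≤ 3

Split on the disjunction (y = 3 OR x = 4):
  • If y = 3: the equation forces x = 23, but x² < 16 requires |x| ≤ 3.
  • If x = 4: this contradicts x² < 16, which requires |x| ≤ 3.
Both branches are infeasible, so the system has no integer solution.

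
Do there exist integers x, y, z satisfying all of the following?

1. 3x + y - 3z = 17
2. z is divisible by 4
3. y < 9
Yes

Take x = 5, y = 2, z = 0. Substituting into each constraint:
  (1) 3(5) + 2 - 3(0) = 17 ✓
  (2) 0 = 4 × 0, remainder 0 ✓
  (3) 2 < 9 ✓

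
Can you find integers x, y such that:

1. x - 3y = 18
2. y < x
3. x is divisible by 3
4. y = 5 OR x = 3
Yes

Take x = 3, y = -5. Substituting into each constraint:
  (1) 3 - 3(-5) = 18 ✓
  (2) -5 < 3 ✓
  (3) 3 = 3 × 1, remainder 0 ✓
  (4) x = 3, target 3 ✓ (second branch holds)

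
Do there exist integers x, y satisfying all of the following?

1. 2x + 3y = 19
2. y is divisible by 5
Yes

Take x = 2, y = 5. Substituting into each constraint:
  (1) 2(2) + 3(5) = 19 ✓
  (2) 5 = 5 × 1, remainder 0 ✓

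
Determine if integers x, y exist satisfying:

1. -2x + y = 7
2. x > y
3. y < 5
Yes

Take x = -8, y = -9. Substituting into each constraint:
  (1) -2(-8) + (-9) = 7 ✓
  (2) -8 > -9 ✓
  (3) -9 < 5 ✓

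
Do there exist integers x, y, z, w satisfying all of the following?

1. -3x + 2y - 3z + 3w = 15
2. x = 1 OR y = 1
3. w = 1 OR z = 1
Yes

Take x = 1, y = 12, z = 1, w = -1. Substituting into each constraint:
  (1) -3(1) + 2(12) - 3(1) + 3(-1) = 15 ✓
  (2) x = 1, target 1 ✓ (first branch holds)
  (3) z = 1, target 1 ✓ (second branch holds)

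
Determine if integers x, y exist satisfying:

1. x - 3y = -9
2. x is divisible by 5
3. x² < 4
Yes

Take x = 0, y = 3. Substituting into each constraint:
  (1) 0 - 3(3) = -9 ✓
  (2) 0 = 5 × 0, remainder 0 ✓
  (3) x² = (0)² = 0, and 0 < 4 ✓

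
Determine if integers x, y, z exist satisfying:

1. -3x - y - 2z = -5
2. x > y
Yes

Take x = 1, y = 0, z = 1. Substituting into each constraint:
  (1) -3(1) + 0 - 2(1) = -5 ✓
  (2) 1 > 0 ✓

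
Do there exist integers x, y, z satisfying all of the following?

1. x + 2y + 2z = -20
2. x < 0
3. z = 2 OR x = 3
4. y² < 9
Yes

Take x = -24, y = 0, z = 2. Substituting into each constraint:
  (1) (-24) + 2(0) + 2(2) = -20 ✓
  (2) -24 < 0 ✓
  (3) z = 2, target 2 ✓ (first branch holds)
  (4) y² = (0)² = 0, and 0 < 9 ✓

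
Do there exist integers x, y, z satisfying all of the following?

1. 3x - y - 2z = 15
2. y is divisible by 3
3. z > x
Yes

Take x = -1, y = -18, z = 0. Substituting into each constraint:
  (1) 3(-1) + 18 - 2(0) = 15 ✓
  (2) -18 = 3 × -6, remainder 0 ✓
  (3) 0 > -1 ✓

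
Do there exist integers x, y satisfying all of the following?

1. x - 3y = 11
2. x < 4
Yes

Take x = 2, y = -3. Substituting into each constraint:
  (1) 2 - 3(-3) = 11 ✓
  (2) 2 < 4 ✓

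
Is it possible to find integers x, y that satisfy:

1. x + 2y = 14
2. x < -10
Yes

Take x = -12, y = 13. Substituting into each constraint:
  (1) (-12) + 2(13) = 14 ✓
  (2) -12 < -10 ✓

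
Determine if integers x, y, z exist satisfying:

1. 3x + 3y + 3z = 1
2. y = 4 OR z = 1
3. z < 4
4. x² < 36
No

Even the single constraint (3x + 3y + 3z = 1) is infeasible over the integers.

  - 3x + 3y + 3z = 1: every term on the left is divisible by 3, so the LHS ≡ 0 (mod 3), but the RHS 1 is not — no integer solution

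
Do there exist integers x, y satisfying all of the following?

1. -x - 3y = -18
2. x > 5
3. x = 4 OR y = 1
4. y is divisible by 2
No

A contradictory subset is {x > 5, x = 4 OR y = 1, y is divisible by 2}. No integer assignment can satisfy these jointly:

  - x > 5: bounds one variable relative to a constant
  - x = 4 OR y = 1: forces a choice: either x = 4 or y = 1
  - y is divisible by 2: restricts y to multiples of 2

Split on the disjunction (x = 4 OR y = 1):
  • If x = 4: this contradicts the bound x ≥ 6.
  • If y = 1: this contradicts the divisibility constraint — 1 is not a multiple of 2.
Both branches are infeasible, so the system has no integer solution.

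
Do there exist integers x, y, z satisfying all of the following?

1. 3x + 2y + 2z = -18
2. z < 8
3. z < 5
Yes

Take x = -6, y = 0, z = 0. Substituting into each constraint:
  (1) 3(-6) + 2(0) + 2(0) = -18 ✓
  (2) 0 < 8 ✓
  (3) 0 < 5 ✓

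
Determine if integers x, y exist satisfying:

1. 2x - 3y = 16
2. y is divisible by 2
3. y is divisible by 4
Yes

Take x = 8, y = 0. Substituting into each constraint:
  (1) 2(8) - 3(0) = 16 ✓
  (2) 0 = 2 × 0, remainder 0 ✓
  (3) 0 = 4 × 0, remainder 0 ✓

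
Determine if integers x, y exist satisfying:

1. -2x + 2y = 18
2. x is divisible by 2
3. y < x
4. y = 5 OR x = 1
No

A contradictory subset is {-2x + 2y = 18, y < x}. No integer assignment can satisfy these jointly:

  - -2x + 2y = 18: is a linear equation tying the variables together
  - y < x: bounds one variable relative to another variable

From the equation, x − y = -9, i.e. x − y = -9; but x > y requires x − y ≥ 1. Contradiction.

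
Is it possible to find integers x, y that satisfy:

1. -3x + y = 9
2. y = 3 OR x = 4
Yes

Take x = -2, y = 3. Substituting into each constraint:
  (1) -3(-2) + 3 = 9 ✓
  (2) y = 3, target 3 ✓ (first branch holds)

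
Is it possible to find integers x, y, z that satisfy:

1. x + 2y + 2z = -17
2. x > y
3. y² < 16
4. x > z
Yes

Take x = 1, y = 0, z = -9. Substituting into each constraint:
  (1) 1 + 2(0) + 2(-9) = -17 ✓
  (2) 1 > 0 ✓
  (3) y² = (0)² = 0, and 0 < 16 ✓
  (4) 1 > -9 ✓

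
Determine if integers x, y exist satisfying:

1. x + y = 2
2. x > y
Yes

Take x = 2, y = 0. Substituting into each constraint:
  (1) 2 + 0 = 2 ✓
  (2) 2 > 0 ✓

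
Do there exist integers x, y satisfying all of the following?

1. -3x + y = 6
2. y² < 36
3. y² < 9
Yes

Take x = -2, y = 0. Substituting into each constraint:
  (1) -3(-2) + 0 = 6 ✓
  (2) y² = (0)² = 0, and 0 < 36 ✓
  (3) y² = (0)² = 0, and 0 < 9 ✓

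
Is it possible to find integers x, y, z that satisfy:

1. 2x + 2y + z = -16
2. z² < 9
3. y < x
Yes

Take x = -3, y = -5, z = 0. Substituting into each constraint:
  (1) 2(-3) + 2(-5) + 0 = -16 ✓
  (2) z² = (0)² = 0, and 0 < 9 ✓
  (3) -5 < -3 ✓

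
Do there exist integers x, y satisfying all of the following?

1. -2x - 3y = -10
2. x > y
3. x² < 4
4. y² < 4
No

A contradictory subset is {-2x - 3y = -10, x > y, x² < 4}. No integer assignment can satisfy these jointly:

  - -2x - 3y = -10: is a linear equation tying the variables together
  - x > y: bounds one variable relative to another variable
  - x² < 4: restricts x to |x| ≤ 1

Propagating the comparison: y < x and x ≤ 1 give y ≤ 0. Range argument: with x ∈ [-1, 1], y ∈ [−∞, 0], the left side of the equation is at least -2, but the right side is -10 < -2. No integer solution exists.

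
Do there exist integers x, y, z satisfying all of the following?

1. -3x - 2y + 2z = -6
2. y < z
Yes

Take x = 4, y = 0, z = 3. Substituting into each constraint:
  (1) -3(4) - 2(0) + 2(3) = -6 ✓
  (2) 0 < 3 ✓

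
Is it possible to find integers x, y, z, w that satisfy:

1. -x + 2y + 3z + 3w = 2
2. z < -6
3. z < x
Yes

Take x = 0, y = 1, z = -7, w = 7. Substituting into each constraint:
  (1) 0 + 2(1) + 3(-7) + 3(7) = 2 ✓
  (2) -7 < -6 ✓
  (3) -7 < 0 ✓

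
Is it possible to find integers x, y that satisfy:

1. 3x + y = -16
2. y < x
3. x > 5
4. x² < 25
No

A contradictory subset is {x > 5, x² < 25}. No integer assignment can satisfy these jointly:

  - x > 5: bounds one variable relative to a constant
  - x² < 25: restricts x to |x| ≤ 4

Direct contradiction: the bounds on x require x ≥ 6 and x ≤ 4 simultaneously, which is empty.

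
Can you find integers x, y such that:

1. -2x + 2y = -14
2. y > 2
Yes

Take x = 10, y = 3. Substituting into each constraint:
  (1) -2(10) + 2(3) = -14 ✓
  (2) 3 > 2 ✓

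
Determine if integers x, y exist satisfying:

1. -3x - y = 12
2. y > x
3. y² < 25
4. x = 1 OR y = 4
No

A contradictory subset is {-3x - y = 12, y > x, x = 1 OR y = 4}. No integer assignment can satisfy these jointly:

  - -3x - y = 12: is a linear equation tying the variables together
  - y > x: bounds one variable relative to another variable
  - x = 1 OR y = 4: forces a choice: either x = 1 or y = 4

Split on the disjunction (x = 1 OR y = 4):
  • If x = 1: the equation forces y = -15, giving (x, y) = (1, -15), which violates y > x.
  • If y = 4: with y = 4, every remaining term of the linear equation is divisible by 3, so the left side is ≡ 0 (mod 3); but the right side 16 ≡ 1 (mod 3). No integers can satisfy it.
Both branches are infeasible, so the system has no integer solution.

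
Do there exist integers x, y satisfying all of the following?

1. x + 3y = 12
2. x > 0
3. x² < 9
No

The full constraint system is jointly infeasible over the integers. Each constraint and what it forces:

  - x + 3y = 12: is a linear equation tying the variables together
  - x > 0: bounds one variable relative to a constant
  - x² < 9: restricts x to |x| ≤ 2

The bounds confine x to {1, 2}. For each value, substitute into the equation:
  • x = 1: the equation gives 3y = 11, so y would not be an integer.
  • x = 2: the equation gives 3y = 10, so y would not be an integer.
Every case fails, so no integer solution exists.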